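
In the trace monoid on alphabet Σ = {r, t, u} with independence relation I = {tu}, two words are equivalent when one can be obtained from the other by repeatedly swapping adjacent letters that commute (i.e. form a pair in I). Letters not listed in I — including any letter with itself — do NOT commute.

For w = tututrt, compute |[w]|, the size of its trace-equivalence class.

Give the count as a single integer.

piece 0:t — minimal
piece 1:u — minimal
piece 2:t rests on {0:t}
piece 3:u rests on {1:u}
piece 4:t rests on {2:t}
piece 5:r rests on {3:u, 4:t}
piece 6:t rests on {5:r}
minimal pieces: {0:t, 1:u}
ways to finish when only these pieces remain (= sum over removing one remaining piece with nothing left below it):
  1 left: {6}→1
  2 left: {5,6}→1
  3 left: {3,5,6}→1  {4,5,6}→1
  4 left: {1,3,5,6}→1  {2,4,5,6}→1  {3,4,5,6}→2
  5 left: {0,2,4,5,6}→1  {1,3,4,5,6}→3  {2,3,4,5,6}→3
  placing 0:t first → 6 extensions
  placing 1:u first → 4 extensions
total linear extensions = 10

10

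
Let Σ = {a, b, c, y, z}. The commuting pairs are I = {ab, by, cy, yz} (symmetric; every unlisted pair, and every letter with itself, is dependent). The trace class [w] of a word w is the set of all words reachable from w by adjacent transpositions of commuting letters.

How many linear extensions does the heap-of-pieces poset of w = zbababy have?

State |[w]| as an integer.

20

drop 0:z onto floor
drop 1:b onto {0:z}
drop 2:a onto {0:z}
drop 3:b onto {1:b}
drop 4:a onto {2:a}
drop 5:b onto {3:b}
drop 6:y onto {4:a}
ground layer = {0:z}
drop-orders for the pieces not yet dropped (sum over which currently-grounded one goes next):
  1 to go: {5} 1  {6} 1
  2 to go: {3,5} 1  {4,6} 1  {5,6} 2
  3 to go: {1,3,5} 1  {2,4,6} 1  {3,5,6} 3  {4,5,6} 3
  4 to go: {1,3,5,6} 4  {2,4,5,6} 4  {3,4,5,6} 6
  5 to go: {1,3,4,5,6} 10  {2,3,4,5,6} 10
  if 0:z drops first: 20 orders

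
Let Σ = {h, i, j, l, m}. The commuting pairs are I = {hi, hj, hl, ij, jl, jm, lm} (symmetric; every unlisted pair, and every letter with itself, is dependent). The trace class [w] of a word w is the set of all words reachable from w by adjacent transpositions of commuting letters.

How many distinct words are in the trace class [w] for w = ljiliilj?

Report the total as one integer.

28

drop 0:l onto floor
drop 1:j onto floor
drop 2:i onto {0:l}
drop 3:l onto {2:i}
drop 4:i onto {3:l}
drop 5:i onto {4:i}
drop 6:l onto {5:i}
drop 7:j onto {1:j}
ground layer = {0:l, 1:j}
drop-orders for the pieces not yet dropped (sum over which currently-grounded one goes next):
  1 to go: {6} 1  {7} 1
  2 to go: {1,7} 1  {5,6} 1  {6,7} 2
  3 to go: {1,6,7} 3  {4,5,6} 1  {5,6,7} 3
  4 to go: {1,5,6,7} 6  {3,4,5,6} 1  {4,5,6,7} 4
  5 to go: {1,4,5,6,7} 10  {2,3,4,5,6} 1  {3,4,5,6,7} 5
  6 to go: {0,2,3,4,5,6} 1  {1,3,4,5,6,7} 15  {2,3,4,5,6,7} 6
  if 0:l drops first: 21 orders
  if 1:j drops first: 7 orders
heap linearizations: 28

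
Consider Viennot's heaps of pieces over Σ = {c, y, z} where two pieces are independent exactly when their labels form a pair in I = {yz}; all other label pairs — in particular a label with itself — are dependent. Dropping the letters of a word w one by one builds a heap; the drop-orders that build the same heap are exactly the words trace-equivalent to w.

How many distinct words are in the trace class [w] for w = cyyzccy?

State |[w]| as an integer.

3

piece 0:c — minimal
piece 1:y rests on {0:c}
piece 2:y rests on {1:y}
piece 3:z rests on {0:c}
piece 4:c rests on {2:y, 3:z}
piece 5:c rests on {4:c}
piece 6:y rests on {5:c}
minimal pieces: {0:c}
ways to finish when only these pieces remain (= sum over removing one remaining piece with nothing left below it):
  1 left: {6}→1
  2 left: {5,6}→1
  3 left: {4,5,6}→1
  4 left: {2,4,5,6}→1  {3,4,5,6}→1
  5 left: {1,2,4,5,6}→1  {2,3,4,5,6}→2
  placing 0:c first → 3 extensions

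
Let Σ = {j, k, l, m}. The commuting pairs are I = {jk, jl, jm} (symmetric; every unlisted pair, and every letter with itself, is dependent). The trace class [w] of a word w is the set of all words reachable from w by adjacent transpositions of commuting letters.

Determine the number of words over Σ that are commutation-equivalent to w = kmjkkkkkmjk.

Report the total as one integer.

55

#0=k has no predecessor
#1=m depends on [0:k]
#2=j has no predecessor
#3=k depends on [1:m]
#4=k depends on [3:k]
#5=k depends on [4:k]
#6=k depends on [5:k]
#7=k depends on [6:k]
#8=m depends on [7:k]
#9=j depends on [2:j]
#10=k depends on [8:m]
sources: [0:k, 2:j]
N(rest) = Σ N(rest − s) over sources s of rest; N(one piece) = 1:
  size 1 → [9]=1  [10]=1
  size 2 → [2,9]=1  [8,10]=1  [9,10]=2
  size 3 → [2,9,10]=3  [7,8,10]=1  [8,9,10]=3
  size 4 → [2,8,9,10]=6  [6,7,8,10]=1  [7,8,9,10]=4
  size 5 → [2,7,8,9,10]=10  [5,6,7,8,10]=1  [6,7,8,9,10]=5
  size 6 → [2,6,7,8,9,10]=15  [4,5,6,7,8,10]=1  [5,6,7,8,9,10]=6
  size 7 → [2,5,6,7,8,9,10]=21  [3,4,5,6,7,8,10]=1  [4,5,6,7,8,9,10]=7
  size 8 → [1,3,4,5,6,7,8,10]=1  [2,4,5,6,7,8,9,10]=28  [3,4,5,6,7,8,9,10]=8
  size 9 → [0,1,3,4,5,6,7,8,10]=1  [1,3,4,5,6,7,8,9,10]=9  [2,3,4,5,6,7,8,9,10]=36
  first=0(k) contributes 45
  first=2(j) contributes 10
|[w]| = 55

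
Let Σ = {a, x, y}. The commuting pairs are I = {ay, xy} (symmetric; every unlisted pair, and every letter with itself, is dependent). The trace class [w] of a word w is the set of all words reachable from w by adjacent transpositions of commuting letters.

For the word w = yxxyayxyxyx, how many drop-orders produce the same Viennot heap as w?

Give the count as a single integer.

462

piece 0:y — minimal
piece 1:x — minimal
piece 2:x rests on {1:x}
piece 3:y rests on {0:y}
piece 4:a rests on {2:x}
piece 5:y rests on {3:y}
piece 6:x rests on {4:a}
piece 7:y rests on {5:y}
piece 8:x rests on {6:x}
piece 9:y rests on {7:y}
piece 10:x rests on {8:x}
minimal pieces: {0:y, 1:x}
ways to finish when only these pieces remain (= sum over removing one remaining piece with nothing left below it):
  1 left: {9}→1  {10}→1
  2 left: {7,9}→1  {8,10}→1  {9,10}→2
  3 left: {5,7,9}→1  {6,8,10}→1  {7,9,10}→3  {8,9,10}→3
  4 left: {3,5,7,9}→1  {4,6,8,10}→1  {5,7,9,10}→4  {6,8,9,10}→4  {7,8,9,10}→6
  5 left: {0,3,5,7,9}→1  {2,4,6,8,10}→1  {3,5,7,9,10}→5  {4,6,8,9,10}→5  {5,7,8,9,10}→10  {6,7,8,9,10}→10
  6 left: {0,3,5,7,9,10}→6  {1,2,4,6,8,10}→1  {2,4,6,8,9,10}→6  {3,5,7,8,9,10}→15  {4,6,7,8,9,10}→15  {5,6,7,8,9,10}→20
  7 left: {0,3,5,7,8,9,10}→21  {1,2,4,6,8,9,10}→7  {2,4,6,7,8,9,10}→21  {3,5,6,7,8,9,10}→35  {4,5,6,7,8,9,10}→35
  8 left: {0,3,5,6,7,8,9,10}→56  {1,2,4,6,7,8,9,10}→28  {2,4,5,6,7,8,9,10}→56  {3,4,5,6,7,8,9,10}→70
  9 left: {0,3,4,5,6,7,8,9,10}→126  {1,2,4,5,6,7,8,9,10}→84  {2,3,4,5,6,7,8,9,10}→126
  placing 0:y first → 210 extensions
  placing 1:x first → 252 extensions
total linear extensions = 462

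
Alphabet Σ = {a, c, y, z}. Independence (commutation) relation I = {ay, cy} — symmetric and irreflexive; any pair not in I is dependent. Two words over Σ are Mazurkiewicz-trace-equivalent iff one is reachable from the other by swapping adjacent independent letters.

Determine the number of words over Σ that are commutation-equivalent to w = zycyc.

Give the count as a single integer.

6

#0=z has no predecessor
#1=y depends on [0:z]
#2=c depends on [0:z]
#3=y depends on [1:y]
#4=c depends on [2:c]
sources: [0:z]
N(rest) = Σ N(rest − s) over sources s of rest; N(one piece) = 1:
  size 1 → [3]=1  [4]=1
  size 2 → [1,3]=1  [2,4]=1  [3,4]=2
  size 3 → [1,3,4]=3  [2,3,4]=3
  first=0(z) contributes 6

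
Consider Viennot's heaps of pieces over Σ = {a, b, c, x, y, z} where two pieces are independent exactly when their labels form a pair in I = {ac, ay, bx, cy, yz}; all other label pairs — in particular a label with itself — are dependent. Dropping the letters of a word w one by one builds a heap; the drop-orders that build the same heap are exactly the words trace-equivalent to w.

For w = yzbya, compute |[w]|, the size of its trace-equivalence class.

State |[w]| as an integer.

drop 0:y onto floor
drop 1:z onto floor
drop 2:b onto {0:y, 1:z}
drop 3:y onto {2:b}
drop 4:a onto {2:b}
ground layer = {0:y, 1:z}
drop-orders for the pieces not yet dropped (sum over which currently-grounded one goes next):
  1 to go: {3} 1  {4} 1
  2 to go: {3,4} 2
  3 to go: {2,3,4} 2
  if 0:y drops first: 2 orders
  if 1:z drops first: 2 orders
heap linearizations: 4

4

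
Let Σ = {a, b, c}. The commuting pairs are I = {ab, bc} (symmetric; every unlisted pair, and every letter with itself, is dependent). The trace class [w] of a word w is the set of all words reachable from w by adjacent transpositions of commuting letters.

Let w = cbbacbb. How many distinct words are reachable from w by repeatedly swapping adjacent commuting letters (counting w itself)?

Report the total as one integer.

35

#0=c has no predecessor
#1=b has no predecessor
#2=b depends on [1:b]
#3=a depends on [0:c]
#4=c depends on [3:a]
#5=b depends on [2:b]
#6=b depends on [5:b]
sources: [0:c, 1:b]
N(rest) = Σ N(rest − s) over sources s of rest; N(one piece) = 1:
  size 1 → [4]=1  [6]=1
  size 2 → [3,4]=1  [4,6]=2  [5,6]=1
  size 3 → [0,3,4]=1  [2,5,6]=1  [3,4,6]=3  [4,5,6]=3
  size 4 → [0,3,4,6]=4  [1,2,5,6]=1  [2,4,5,6]=4  [3,4,5,6]=6
  size 5 → [0,3,4,5,6]=10  [1,2,4,5,6]=5  [2,3,4,5,6]=10
  first=0(c) contributes 15
  first=1(b) contributes 20
|[w]| = 35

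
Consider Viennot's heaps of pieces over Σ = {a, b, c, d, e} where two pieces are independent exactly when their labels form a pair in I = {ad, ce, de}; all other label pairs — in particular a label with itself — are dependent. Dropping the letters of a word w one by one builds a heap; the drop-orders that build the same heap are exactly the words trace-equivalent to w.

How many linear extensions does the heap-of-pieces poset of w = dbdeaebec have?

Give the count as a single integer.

0(d) covers ∅
1(b) covers 0:d
2(d) covers 1:b
3(e) covers 1:b
4(a) covers 3:e
5(e) covers 4:a
6(b) covers 2:d, 5:e
7(e) covers 6:b
8(c) covers 6:b
floor of heap: 0:d
completions by unplaced set U, small U first (add the entries for U minus each lowest piece of U):
  |U|=1: {7}:1  {8}:1
  |U|=2: {7,8}:2
  |U|=3: {6,7,8}:2
  |U|=4: {2,6,7,8}:2  {5,6,7,8}:2
  |U|=5: {2,5,6,7,8}:4  {4,5,6,7,8}:2
  |U|=6: {2,4,5,6,7,8}:6  {3,4,5,6,7,8}:2
  |U|=7: {2,3,4,5,6,7,8}:8
  start at 0(d): 8

8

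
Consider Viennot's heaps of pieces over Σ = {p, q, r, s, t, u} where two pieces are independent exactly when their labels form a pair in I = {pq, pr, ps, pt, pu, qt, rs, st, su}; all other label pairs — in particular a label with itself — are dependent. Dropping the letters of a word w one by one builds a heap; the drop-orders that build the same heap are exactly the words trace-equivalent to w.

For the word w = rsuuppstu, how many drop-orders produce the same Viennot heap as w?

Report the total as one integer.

0(r) covers ∅
1(s) covers ∅
2(u) covers 0:r
3(u) covers 2:u
4(p) covers ∅
5(p) covers 4:p
6(s) covers 1:s
7(t) covers 3:u
8(u) covers 7:t
floor of heap: 0:r, 1:s, 4:p
completions by unplaced set U, small U first (add the entries for U minus each lowest piece of U):
  |U|=1: {5}:1  {6}:1  {8}:1
  |U|=2: {1,6}:1  {4,5}:1  {5,6}:2  {5,8}:2  {6,8}:2  {7,8}:1
  |U|=3: {1,5,6}:3  {1,6,8}:3  {3,7,8}:1  {4,5,6}:3  {4,5,8}:3  {5,6,8}:6  {5,7,8}:3  {6,7,8}:3
  |U|=4: {1,4,5,6}:6  {1,5,6,8}:12  {1,6,7,8}:6  {2,3,7,8}:1  {3,5,7,8}:4  {3,6,7,8}:4  {4,5,6,8}:12  {4,5,7,8}:6  {5,6,7,8}:12
  |U|=5: {0,2,3,7,8}:1  {1,3,6,7,8}:10  {1,4,5,6,8}:30  {1,5,6,7,8}:30  {2,3,5,7,8}:5  {2,3,6,7,8}:5  {3,4,5,7,8}:10  {3,5,6,7,8}:20  {4,5,6,7,8}:30
  |U|=6: {0,2,3,5,7,8}:6  {0,2,3,6,7,8}:6  {1,2,3,6,7,8}:15  {1,3,5,6,7,8}:60  {1,4,5,6,7,8}:90  {2,3,4,5,7,8}:15  {2,3,5,6,7,8}:30  {3,4,5,6,7,8}:60
  |U|=7: {0,1,2,3,6,7,8}:21  {0,2,3,4,5,7,8}:21  {0,2,3,5,6,7,8}:42  {1,2,3,5,6,7,8}:105  {1,3,4,5,6,7,8}:210  {2,3,4,5,6,7,8}:105
  start at 0(r): 420
  start at 1(s): 168
  start at 4(p): 168
sum over floor = 756

756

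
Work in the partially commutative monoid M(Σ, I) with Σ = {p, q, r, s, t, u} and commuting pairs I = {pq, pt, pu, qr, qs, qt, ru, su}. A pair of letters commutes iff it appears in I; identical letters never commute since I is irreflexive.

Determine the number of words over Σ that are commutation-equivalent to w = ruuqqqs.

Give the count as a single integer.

0(r) covers ∅
1(u) covers ∅
2(u) covers 1:u
3(q) covers 2:u
4(q) covers 3:q
5(q) covers 4:q
6(s) covers 0:r
floor of heap: 0:r, 1:u
completions by unplaced set U, small U first (add the entries for U minus each lowest piece of U):
  |U|=1: {5}:1  {6}:1
  |U|=2: {0,6}:1  {4,5}:1  {5,6}:2
  |U|=3: {0,5,6}:3  {3,4,5}:1  {4,5,6}:3
  |U|=4: {0,4,5,6}:6  {2,3,4,5}:1  {3,4,5,6}:4
  |U|=5: {0,3,4,5,6}:10  {1,2,3,4,5}:1  {2,3,4,5,6}:5
  start at 0(r): 6
  start at 1(u): 15
sum over floor = 21

21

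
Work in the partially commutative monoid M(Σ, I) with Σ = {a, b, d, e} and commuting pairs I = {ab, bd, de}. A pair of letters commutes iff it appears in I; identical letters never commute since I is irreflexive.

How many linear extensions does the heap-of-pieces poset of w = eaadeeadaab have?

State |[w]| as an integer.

16

#0=e has no predecessor
#1=a depends on [0:e]
#2=a depends on [1:a]
#3=d depends on [2:a]
#4=e depends on [2:a]
#5=e depends on [4:e]
#6=a depends on [3:d, 5:e]
#7=d depends on [6:a]
#8=a depends on [7:d]
#9=a depends on [8:a]
#10=b depends on [5:e]
sources: [0:e]
N(rest) = Σ N(rest − s) over sources s of rest; N(one piece) = 1:
  size 1 → [9]=1  [10]=1
  size 2 → [8,9]=1  [9,10]=2
  size 3 → [7,8,9]=1  [8,9,10]=3
  size 4 → [6,7,8,9]=1  [7,8,9,10]=4
  size 5 → [3,6,7,8,9]=1  [6,7,8,9,10]=5
  size 6 → [3,6,7,8,9,10]=6  [5,6,7,8,9,10]=5
  size 7 → [3,5,6,7,8,9,10]=11  [4,5,6,7,8,9,10]=5
  size 8 → [3,4,5,6,7,8,9,10]=16
  size 9 → [2,3,4,5,6,7,8,9,10]=16
  first=0(e) contributes 16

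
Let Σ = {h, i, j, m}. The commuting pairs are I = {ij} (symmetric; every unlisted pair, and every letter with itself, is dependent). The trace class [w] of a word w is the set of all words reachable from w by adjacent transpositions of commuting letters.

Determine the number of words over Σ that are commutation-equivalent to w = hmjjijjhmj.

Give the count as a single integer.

5

drop 0:h onto floor
drop 1:m onto {0:h}
drop 2:j onto {1:m}
drop 3:j onto {2:j}
drop 4:i onto {1:m}
drop 5:j onto {3:j}
drop 6:j onto {5:j}
drop 7:h onto {4:i, 6:j}
drop 8:m onto {7:h}
drop 9:j onto {8:m}
ground layer = {0:h}
drop-orders for the pieces not yet dropped (sum over which currently-grounded one goes next):
  1 to go: {9} 1
  2 to go: {8,9} 1
  3 to go: {7,8,9} 1
  4 to go: {4,7,8,9} 1  {6,7,8,9} 1
  5 to go: {4,6,7,8,9} 2  {5,6,7,8,9} 1
  6 to go: {3,5,6,7,8,9} 1  {4,5,6,7,8,9} 3
  7 to go: {2,3,5,6,7,8,9} 1  {3,4,5,6,7,8,9} 4
  8 to go: {2,3,4,5,6,7,8,9} 5
  if 0:h drops first: 5 orders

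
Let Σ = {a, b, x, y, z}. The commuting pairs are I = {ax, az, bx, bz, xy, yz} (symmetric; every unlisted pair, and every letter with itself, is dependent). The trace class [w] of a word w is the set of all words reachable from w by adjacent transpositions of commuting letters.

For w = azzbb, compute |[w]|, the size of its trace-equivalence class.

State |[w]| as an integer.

#0=a has no predecessor
#1=z has no predecessor
#2=z depends on [1:z]
#3=b depends on [0:a]
#4=b depends on [3:b]
sources: [0:a, 1:z]
N(rest) = Σ N(rest − s) over sources s of rest; N(one piece) = 1:
  size 1 → [2]=1  [4]=1
  size 2 → [1,2]=1  [2,4]=2  [3,4]=1
  size 3 → [0,3,4]=1  [1,2,4]=3  [2,3,4]=3
  first=0(a) contributes 6
  first=1(z) contributes 4
|[w]| = 10

10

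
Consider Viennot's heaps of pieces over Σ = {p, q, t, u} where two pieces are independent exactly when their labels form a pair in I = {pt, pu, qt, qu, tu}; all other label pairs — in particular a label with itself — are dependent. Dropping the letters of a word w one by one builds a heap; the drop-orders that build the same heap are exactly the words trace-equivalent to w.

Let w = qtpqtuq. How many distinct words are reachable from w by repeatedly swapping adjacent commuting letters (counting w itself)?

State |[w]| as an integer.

piece 0:q — minimal
piece 1:t — minimal
piece 2:p rests on {0:q}
piece 3:q rests on {2:p}
piece 4:t rests on {1:t}
piece 5:u — minimal
piece 6:q rests on {3:q}
minimal pieces: {0:q, 1:t, 5:u}
ways to finish when only these pieces remain (= sum over removing one remaining piece with nothing left below it):
  1 left: {4}→1  {5}→1  {6}→1
  2 left: {1,4}→1  {3,6}→1  {4,5}→2  {4,6}→2  {5,6}→2
  3 left: {1,4,5}→3  {1,4,6}→3  {2,3,6}→1  {3,4,6}→3  {3,5,6}→3  {4,5,6}→6
  4 left: {0,2,3,6}→1  {1,3,4,6}→6  {1,4,5,6}→12  {2,3,4,6}→4  {2,3,5,6}→4  {3,4,5,6}→12
  5 left: {0,2,3,4,6}→5  {0,2,3,5,6}→5  {1,2,3,4,6}→10  {1,3,4,5,6}→30  {2,3,4,5,6}→20
  placing 0:q first → 60 extensions
  placing 1:t first → 30 extensions
  placing 5:u first → 15 extensions
total linear extensions = 105

105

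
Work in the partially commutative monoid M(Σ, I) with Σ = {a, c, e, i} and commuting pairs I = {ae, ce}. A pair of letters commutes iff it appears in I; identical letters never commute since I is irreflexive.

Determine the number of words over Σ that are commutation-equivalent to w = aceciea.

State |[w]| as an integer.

8

0(a) covers ∅
1(c) covers 0:a
2(e) covers ∅
3(c) covers 1:c
4(i) covers 2:e, 3:c
5(e) covers 4:i
6(a) covers 4:i
floor of heap: 0:a, 2:e
completions by unplaced set U, small U first (add the entries for U minus each lowest piece of U):
  |U|=1: {5}:1  {6}:1
  |U|=2: {5,6}:2
  |U|=3: {4,5,6}:2
  |U|=4: {2,4,5,6}:2  {3,4,5,6}:2
  |U|=5: {1,3,4,5,6}:2  {2,3,4,5,6}:4
  start at 0(a): 6
  start at 2(e): 2
sum over floor = 8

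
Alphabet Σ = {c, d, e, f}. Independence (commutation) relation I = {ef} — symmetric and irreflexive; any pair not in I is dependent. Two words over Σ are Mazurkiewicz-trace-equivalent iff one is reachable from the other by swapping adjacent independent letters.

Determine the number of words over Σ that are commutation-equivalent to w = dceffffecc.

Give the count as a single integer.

drop 0:d onto floor
drop 1:c onto {0:d}
drop 2:e onto {1:c}
drop 3:f onto {1:c}
drop 4:f onto {3:f}
drop 5:f onto {4:f}
drop 6:f onto {5:f}
drop 7:e onto {2:e}
drop 8:c onto {6:f, 7:e}
drop 9:c onto {8:c}
ground layer = {0:d}
drop-orders for the pieces not yet dropped (sum over which currently-grounded one goes next):
  1 to go: {9} 1
  2 to go: {8,9} 1
  3 to go: {6,8,9} 1  {7,8,9} 1
  4 to go: {2,7,8,9} 1  {5,6,8,9} 1  {6,7,8,9} 2
  5 to go: {2,6,7,8,9} 3  {4,5,6,8,9} 1  {5,6,7,8,9} 3
  6 to go: {2,5,6,7,8,9} 6  {3,4,5,6,8,9} 1  {4,5,6,7,8,9} 4
  7 to go: {2,4,5,6,7,8,9} 10  {3,4,5,6,7,8,9} 5
  8 to go: {2,3,4,5,6,7,8,9} 15
  if 0:d drops first: 15 orders

15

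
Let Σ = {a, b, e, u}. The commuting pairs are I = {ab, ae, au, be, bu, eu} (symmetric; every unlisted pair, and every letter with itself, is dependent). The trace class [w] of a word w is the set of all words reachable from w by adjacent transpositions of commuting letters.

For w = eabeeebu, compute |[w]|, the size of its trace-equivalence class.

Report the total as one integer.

drop 0:e onto floor
drop 1:a onto floor
drop 2:b onto floor
drop 3:e onto {0:e}
drop 4:e onto {3:e}
drop 5:e onto {4:e}
drop 6:b onto {2:b}
drop 7:u onto floor
ground layer = {0:e, 1:a, 2:b, 7:u}
drop-orders for the pieces not yet dropped (sum over which currently-grounded one goes next):
  1 to go: {1} 1  {5} 1  {6} 1  {7} 1
  2 to go: {1,5} 2  {1,6} 2  {1,7} 2  {2,6} 1  {4,5} 1  {5,6} 2  {5,7} 2  {6,7} 2
  3 to go: {1,2,6} 3  {1,4,5} 3  {1,5,6} 6  {1,5,7} 6  {1,6,7} 6  {2,5,6} 3  {2,6,7} 3  {3,4,5} 1  {4,5,6} 3  {4,5,7} 3  {5,6,7} 6
  4 to go: {0,3,4,5} 1  {1,2,5,6} 12  {1,2,6,7} 12  {1,3,4,5} 4  {1,4,5,6} 12  {1,4,5,7} 12  {1,5,6,7} 24  {2,4,5,6} 6  {2,5,6,7} 12  {3,4,5,6} 4  {3,4,5,7} 4  {4,5,6,7} 12
  5 to go: {0,1,3,4,5} 5  {0,3,4,5,6} 5  {0,3,4,5,7} 5  {1,2,4,5,6} 30  {1,2,5,6,7} 60  {1,3,4,5,6} 20  {1,3,4,5,7} 20  {1,4,5,6,7} 60  {2,3,4,5,6} 10  {2,4,5,6,7} 30  {3,4,5,6,7} 20
  6 to go: {0,1,3,4,5,6} 30  {0,1,3,4,5,7} 30  {0,2,3,4,5,6} 15  {0,3,4,5,6,7} 30  {1,2,3,4,5,6} 60  {1,2,4,5,6,7} 180  {1,3,4,5,6,7} 120  {2,3,4,5,6,7} 60
  if 0:e drops first: 420 orders
  if 1:a drops first: 105 orders
  if 2:b drops first: 210 orders
  if 7:u drops first: 105 orders
heap linearizations: 840

840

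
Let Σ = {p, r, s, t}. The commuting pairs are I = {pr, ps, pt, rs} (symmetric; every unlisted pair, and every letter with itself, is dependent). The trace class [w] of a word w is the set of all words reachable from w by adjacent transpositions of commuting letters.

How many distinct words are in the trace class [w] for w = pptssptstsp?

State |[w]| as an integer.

330

drop 0:p onto floor
drop 1:p onto {0:p}
drop 2:t onto floor
drop 3:s onto {2:t}
drop 4:s onto {3:s}
drop 5:p onto {1:p}
drop 6:t onto {4:s}
drop 7:s onto {6:t}
drop 8:t onto {7:s}
drop 9:s onto {8:t}
drop 10:p onto {5:p}
ground layer = {0:p, 2:t}
drop-orders for the pieces not yet dropped (sum over which currently-grounded one goes next):
  1 to go: {9} 1  {10} 1
  2 to go: {5,10} 1  {8,9} 1  {9,10} 2
  3 to go: {1,5,10} 1  {5,9,10} 3  {7,8,9} 1  {8,9,10} 3
  4 to go: {0,1,5,10} 1  {1,5,9,10} 4  {5,8,9,10} 6  {6,7,8,9} 1  {7,8,9,10} 4
  5 to go: {0,1,5,9,10} 5  {1,5,8,9,10} 10  {4,6,7,8,9} 1  {5,7,8,9,10} 10  {6,7,8,9,10} 5
  6 to go: {0,1,5,8,9,10} 15  {1,5,7,8,9,10} 20  {3,4,6,7,8,9} 1  {4,6,7,8,9,10} 6  {5,6,7,8,9,10} 15
  7 to go: {0,1,5,7,8,9,10} 35  {1,5,6,7,8,9,10} 35  {2,3,4,6,7,8,9} 1  {3,4,6,7,8,9,10} 7  {4,5,6,7,8,9,10} 21
  8 to go: {0,1,5,6,7,8,9,10} 70  {1,4,5,6,7,8,9,10} 56  {2,3,4,6,7,8,9,10} 8  {3,4,5,6,7,8,9,10} 28
  9 to go: {0,1,4,5,6,7,8,9,10} 126  {1,3,4,5,6,7,8,9,10} 84  {2,3,4,5,6,7,8,9,10} 36
  if 0:p drops first: 120 orders
  if 2:t drops first: 210 orders
heap linearizations: 330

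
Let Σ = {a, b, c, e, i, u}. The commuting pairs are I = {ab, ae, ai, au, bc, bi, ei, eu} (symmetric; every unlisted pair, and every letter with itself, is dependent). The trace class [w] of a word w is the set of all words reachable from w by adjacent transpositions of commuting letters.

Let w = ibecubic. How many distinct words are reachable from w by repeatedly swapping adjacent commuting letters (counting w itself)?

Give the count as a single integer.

drop 0:i onto floor
drop 1:b onto floor
drop 2:e onto {1:b}
drop 3:c onto {0:i, 2:e}
drop 4:u onto {3:c}
drop 5:b onto {4:u}
drop 6:i onto {4:u}
drop 7:c onto {6:i}
ground layer = {0:i, 1:b}
drop-orders for the pieces not yet dropped (sum over which currently-grounded one goes next):
  1 to go: {5} 1  {7} 1
  2 to go: {5,7} 2  {6,7} 1
  3 to go: {5,6,7} 3
  4 to go: {4,5,6,7} 3
  5 to go: {3,4,5,6,7} 3
  6 to go: {0,3,4,5,6,7} 3  {2,3,4,5,6,7} 3
  if 0:i drops first: 3 orders
  if 1:b drops first: 6 orders
heap linearizations: 9

9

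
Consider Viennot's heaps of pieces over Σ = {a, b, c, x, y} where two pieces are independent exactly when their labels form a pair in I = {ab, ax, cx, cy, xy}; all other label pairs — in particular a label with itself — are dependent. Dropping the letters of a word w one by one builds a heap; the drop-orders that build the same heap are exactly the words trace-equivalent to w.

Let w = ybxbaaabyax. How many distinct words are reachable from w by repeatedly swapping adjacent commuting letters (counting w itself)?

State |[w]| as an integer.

#0=y has no predecessor
#1=b depends on [0:y]
#2=x depends on [1:b]
#3=b depends on [2:x]
#4=a depends on [0:y]
#5=a depends on [4:a]
#6=a depends on [5:a]
#7=b depends on [3:b]
#8=y depends on [6:a, 7:b]
#9=a depends on [8:y]
#10=x depends on [7:b]
sources: [0:y]
N(rest) = Σ N(rest − s) over sources s of rest; N(one piece) = 1:
  size 1 → [9]=1  [10]=1
  size 2 → [8,9]=1  [9,10]=2
  size 3 → [6,8,9]=1  [8,9,10]=3
  size 4 → [5,6,8,9]=1  [6,8,9,10]=4  [7,8,9,10]=3
  size 5 → [3,7,8,9,10]=3  [4,5,6,8,9]=1  [5,6,8,9,10]=5  [6,7,8,9,10]=7
  size 6 → [2,3,7,8,9,10]=3  [3,6,7,8,9,10]=10  [4,5,6,8,9,10]=6  [5,6,7,8,9,10]=12
  size 7 → [1,2,3,7,8,9,10]=3  [2,3,6,7,8,9,10]=13  [3,5,6,7,8,9,10]=22  [4,5,6,7,8,9,10]=18
  size 8 → [1,2,3,6,7,8,9,10]=16  [2,3,5,6,7,8,9,10]=35  [3,4,5,6,7,8,9,10]=40
  size 9 → [1,2,3,5,6,7,8,9,10]=51  [2,3,4,5,6,7,8,9,10]=75
  first=0(y) contributes 126

126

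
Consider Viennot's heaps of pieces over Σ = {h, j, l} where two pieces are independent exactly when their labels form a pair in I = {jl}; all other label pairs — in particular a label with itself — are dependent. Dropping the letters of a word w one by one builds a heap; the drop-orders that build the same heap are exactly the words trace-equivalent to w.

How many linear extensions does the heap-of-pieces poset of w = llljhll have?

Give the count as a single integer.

drop 0:l onto floor
drop 1:l onto {0:l}
drop 2:l onto {1:l}
drop 3:j onto floor
drop 4:h onto {2:l, 3:j}
drop 5:l onto {4:h}
drop 6:l onto {5:l}
ground layer = {0:l, 3:j}
drop-orders for the pieces not yet dropped (sum over which currently-grounded one goes next):
  1 to go: {6} 1
  2 to go: {5,6} 1
  3 to go: {4,5,6} 1
  4 to go: {2,4,5,6} 1  {3,4,5,6} 1
  5 to go: {1,2,4,5,6} 1  {2,3,4,5,6} 2
  if 0:l drops first: 3 orders
  if 3:j drops first: 1 orders
heap linearizations: 4

4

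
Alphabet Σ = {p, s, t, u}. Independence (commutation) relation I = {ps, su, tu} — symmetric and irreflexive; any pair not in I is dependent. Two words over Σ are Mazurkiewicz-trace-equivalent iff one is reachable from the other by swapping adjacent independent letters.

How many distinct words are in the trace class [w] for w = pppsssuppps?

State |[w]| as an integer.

330

#0=p has no predecessor
#1=p depends on [0:p]
#2=p depends on [1:p]
#3=s has no predecessor
#4=s depends on [3:s]
#5=s depends on [4:s]
#6=u depends on [2:p]
#7=p depends on [6:u]
#8=p depends on [7:p]
#9=p depends on [8:p]
#10=s depends on [5:s]
sources: [0:p, 3:s]
N(rest) = Σ N(rest − s) over sources s of rest; N(one piece) = 1:
  size 1 → [9]=1  [10]=1
  size 2 → [5,10]=1  [8,9]=1  [9,10]=2
  size 3 → [4,5,10]=1  [5,9,10]=3  [7,8,9]=1  [8,9,10]=3
  size 4 → [3,4,5,10]=1  [4,5,9,10]=4  [5,8,9,10]=6  [6,7,8,9]=1  [7,8,9,10]=4
  size 5 → [2,6,7,8,9]=1  [3,4,5,9,10]=5  [4,5,8,9,10]=10  [5,7,8,9,10]=10  [6,7,8,9,10]=5
  size 6 → [1,2,6,7,8,9]=1  [2,6,7,8,9,10]=6  [3,4,5,8,9,10]=15  [4,5,7,8,9,10]=20  [5,6,7,8,9,10]=15
  size 7 → [0,1,2,6,7,8,9]=1  [1,2,6,7,8,9,10]=7  [2,5,6,7,8,9,10]=21  [3,4,5,7,8,9,10]=35  [4,5,6,7,8,9,10]=35
  size 8 → [0,1,2,6,7,8,9,10]=8  [1,2,5,6,7,8,9,10]=28  [2,4,5,6,7,8,9,10]=56  [3,4,5,6,7,8,9,10]=70
  size 9 → [0,1,2,5,6,7,8,9,10]=36  [1,2,4,5,6,7,8,9,10]=84  [2,3,4,5,6,7,8,9,10]=126
  first=0(p) contributes 210
  first=3(s) contributes 120
|[w]| = 330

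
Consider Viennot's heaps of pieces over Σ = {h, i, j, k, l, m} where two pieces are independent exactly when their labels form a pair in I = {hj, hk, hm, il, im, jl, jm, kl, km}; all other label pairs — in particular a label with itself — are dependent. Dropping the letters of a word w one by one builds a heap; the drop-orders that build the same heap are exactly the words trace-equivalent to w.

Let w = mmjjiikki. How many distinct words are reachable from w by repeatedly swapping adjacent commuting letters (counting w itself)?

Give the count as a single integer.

36

drop 0:m onto floor
drop 1:m onto {0:m}
drop 2:j onto floor
drop 3:j onto {2:j}
drop 4:i onto {3:j}
drop 5:i onto {4:i}
drop 6:k onto {5:i}
drop 7:k onto {6:k}
drop 8:i onto {7:k}
ground layer = {0:m, 2:j}
drop-orders for the pieces not yet dropped (sum over which currently-grounded one goes next):
  1 to go: {1} 1  {8} 1
  2 to go: {0,1} 1  {1,8} 2  {7,8} 1
  3 to go: {0,1,8} 3  {1,7,8} 3  {6,7,8} 1
  4 to go: {0,1,7,8} 6  {1,6,7,8} 4  {5,6,7,8} 1
  5 to go: {0,1,6,7,8} 10  {1,5,6,7,8} 5  {4,5,6,7,8} 1
  6 to go: {0,1,5,6,7,8} 15  {1,4,5,6,7,8} 6  {3,4,5,6,7,8} 1
  7 to go: {0,1,4,5,6,7,8} 21  {1,3,4,5,6,7,8} 7  {2,3,4,5,6,7,8} 1
  if 0:m drops first: 8 orders
  if 2:j drops first: 28 orders
heap linearizations: 36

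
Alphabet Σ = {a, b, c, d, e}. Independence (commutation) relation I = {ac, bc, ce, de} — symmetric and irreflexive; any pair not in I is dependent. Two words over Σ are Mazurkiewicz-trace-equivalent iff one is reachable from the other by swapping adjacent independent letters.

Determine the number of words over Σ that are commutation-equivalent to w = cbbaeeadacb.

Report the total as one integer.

drop 0:c onto floor
drop 1:b onto floor
drop 2:b onto {1:b}
drop 3:a onto {2:b}
drop 4:e onto {3:a}
drop 5:e onto {4:e}
drop 6:a onto {5:e}
drop 7:d onto {0:c, 6:a}
drop 8:a onto {7:d}
drop 9:c onto {7:d}
drop 10:b onto {8:a}
ground layer = {0:c, 1:b}
drop-orders for the pieces not yet dropped (sum over which currently-grounded one goes next):
  1 to go: {9} 1  {10} 1
  2 to go: {8,10} 1  {9,10} 2
  3 to go: {8,9,10} 3
  4 to go: {7,8,9,10} 3
  5 to go: {0,7,8,9,10} 3  {6,7,8,9,10} 3
  6 to go: {0,6,7,8,9,10} 6  {5,6,7,8,9,10} 3
  7 to go: {0,5,6,7,8,9,10} 9  {4,5,6,7,8,9,10} 3
  8 to go: {0,4,5,6,7,8,9,10} 12  {3,4,5,6,7,8,9,10} 3
  9 to go: {0,3,4,5,6,7,8,9,10} 15  {2,3,4,5,6,7,8,9,10} 3
  if 0:c drops first: 3 orders
  if 1:b drops first: 18 orders
heap linearizations: 21

21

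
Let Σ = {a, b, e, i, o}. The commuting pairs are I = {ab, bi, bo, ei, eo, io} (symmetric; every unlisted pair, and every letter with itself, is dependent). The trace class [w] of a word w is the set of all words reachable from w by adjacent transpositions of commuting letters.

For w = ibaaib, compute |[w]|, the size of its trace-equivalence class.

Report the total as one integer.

#0=i has no predecessor
#1=b has no predecessor
#2=a depends on [0:i]
#3=a depends on [2:a]
#4=i depends on [3:a]
#5=b depends on [1:b]
sources: [0:i, 1:b]
N(rest) = Σ N(rest − s) over sources s of rest; N(one piece) = 1:
  size 1 → [4]=1  [5]=1
  size 2 → [1,5]=1  [3,4]=1  [4,5]=2
  size 3 → [1,4,5]=3  [2,3,4]=1  [3,4,5]=3
  size 4 → [0,2,3,4]=1  [1,3,4,5]=6  [2,3,4,5]=4
  first=0(i) contributes 10
  first=1(b) contributes 5
|[w]| = 15

15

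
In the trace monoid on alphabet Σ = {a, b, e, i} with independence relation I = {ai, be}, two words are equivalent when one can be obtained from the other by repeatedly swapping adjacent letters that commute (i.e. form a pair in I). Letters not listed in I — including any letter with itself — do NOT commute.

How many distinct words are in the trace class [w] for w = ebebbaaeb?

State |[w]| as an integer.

0(e) covers ∅
1(b) covers ∅
2(e) covers 0:e
3(b) covers 1:b
4(b) covers 3:b
5(a) covers 2:e, 4:b
6(a) covers 5:a
7(e) covers 6:a
8(b) covers 6:a
floor of heap: 0:e, 1:b
completions by unplaced set U, small U first (add the entries for U minus each lowest piece of U):
  |U|=1: {7}:1  {8}:1
  |U|=2: {7,8}:2
  |U|=3: {6,7,8}:2
  |U|=4: {5,6,7,8}:2
  |U|=5: {2,5,6,7,8}:2  {4,5,6,7,8}:2
  |U|=6: {0,2,5,6,7,8}:2  {2,4,5,6,7,8}:4  {3,4,5,6,7,8}:2
  |U|=7: {0,2,4,5,6,7,8}:6  {1,3,4,5,6,7,8}:2  {2,3,4,5,6,7,8}:6
  start at 0(e): 8
  start at 1(b): 12
sum over floor = 20

20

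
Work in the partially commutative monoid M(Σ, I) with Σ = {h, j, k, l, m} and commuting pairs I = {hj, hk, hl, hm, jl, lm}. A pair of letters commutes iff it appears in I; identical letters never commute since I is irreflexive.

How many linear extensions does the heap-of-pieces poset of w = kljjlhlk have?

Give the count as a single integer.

drop 0:k onto floor
drop 1:l onto {0:k}
drop 2:j onto {0:k}
drop 3:j onto {2:j}
drop 4:l onto {1:l}
drop 5:h onto floor
drop 6:l onto {4:l}
drop 7:k onto {3:j, 6:l}
ground layer = {0:k, 5:h}
drop-orders for the pieces not yet dropped (sum over which currently-grounded one goes next):
  1 to go: {5} 1  {7} 1
  2 to go: {3,7} 1  {5,7} 2  {6,7} 1
  3 to go: {2,3,7} 1  {3,5,7} 3  {3,6,7} 2  {4,6,7} 1  {5,6,7} 3
  4 to go: {1,4,6,7} 1  {2,3,5,7} 4  {2,3,6,7} 3  {3,4,6,7} 3  {3,5,6,7} 8  {4,5,6,7} 4
  5 to go: {1,3,4,6,7} 4  {1,4,5,6,7} 5  {2,3,4,6,7} 6  {2,3,5,6,7} 15  {3,4,5,6,7} 15
  6 to go: {1,2,3,4,6,7} 10  {1,3,4,5,6,7} 24  {2,3,4,5,6,7} 36
  if 0:k drops first: 70 orders
  if 5:h drops first: 10 orders
heap linearizations: 80

80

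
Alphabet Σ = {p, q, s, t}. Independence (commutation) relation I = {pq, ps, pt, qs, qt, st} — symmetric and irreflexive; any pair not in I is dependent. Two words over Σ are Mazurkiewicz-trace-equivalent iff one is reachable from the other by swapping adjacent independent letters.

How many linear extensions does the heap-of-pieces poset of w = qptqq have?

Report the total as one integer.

20

0(q) covers ∅
1(p) covers ∅
2(t) covers ∅
3(q) covers 0:q
4(q) covers 3:q
floor of heap: 0:q, 1:p, 2:t
completions by unplaced set U, small U first (add the entries for U minus each lowest piece of U):
  |U|=1: {1}:1  {2}:1  {4}:1
  |U|=2: {1,2}:2  {1,4}:2  {2,4}:2  {3,4}:1
  |U|=3: {0,3,4}:1  {1,2,4}:6  {1,3,4}:3  {2,3,4}:3
  start at 0(q): 12
  start at 1(p): 4
  start at 2(t): 4
sum over floor = 20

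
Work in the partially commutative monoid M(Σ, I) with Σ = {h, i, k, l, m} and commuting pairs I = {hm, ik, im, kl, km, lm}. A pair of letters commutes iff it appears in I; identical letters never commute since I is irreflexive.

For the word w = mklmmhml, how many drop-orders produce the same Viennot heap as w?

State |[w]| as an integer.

140

drop 0:m onto floor
drop 1:k onto floor
drop 2:l onto floor
drop 3:m onto {0:m}
drop 4:m onto {3:m}
drop 5:h onto {1:k, 2:l}
drop 6:m onto {4:m}
drop 7:l onto {5:h}
ground layer = {0:m, 1:k, 2:l}
drop-orders for the pieces not yet dropped (sum over which currently-grounded one goes next):
  1 to go: {6} 1  {7} 1
  2 to go: {4,6} 1  {5,7} 1  {6,7} 2
  3 to go: {1,5,7} 1  {2,5,7} 1  {3,4,6} 1  {4,6,7} 3  {5,6,7} 3
  4 to go: {0,3,4,6} 1  {1,2,5,7} 2  {1,5,6,7} 4  {2,5,6,7} 4  {3,4,6,7} 4  {4,5,6,7} 6
  5 to go: {0,3,4,6,7} 5  {1,2,5,6,7} 10  {1,4,5,6,7} 10  {2,4,5,6,7} 10  {3,4,5,6,7} 10
  6 to go: {0,3,4,5,6,7} 15  {1,2,4,5,6,7} 30  {1,3,4,5,6,7} 20  {2,3,4,5,6,7} 20
  if 0:m drops first: 70 orders
  if 1:k drops first: 35 orders
  if 2:l drops first: 35 orders
heap linearizations: 140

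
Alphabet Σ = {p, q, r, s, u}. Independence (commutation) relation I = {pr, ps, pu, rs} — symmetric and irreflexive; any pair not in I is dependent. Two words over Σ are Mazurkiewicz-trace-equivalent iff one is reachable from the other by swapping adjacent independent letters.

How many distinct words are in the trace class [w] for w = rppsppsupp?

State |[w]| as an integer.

drop 0:r onto floor
drop 1:p onto floor
drop 2:p onto {1:p}
drop 3:s onto floor
drop 4:p onto {2:p}
drop 5:p onto {4:p}
drop 6:s onto {3:s}
drop 7:u onto {0:r, 6:s}
drop 8:p onto {5:p}
drop 9:p onto {8:p}
ground layer = {0:r, 1:p, 3:s}
drop-orders for the pieces not yet dropped (sum over which currently-grounded one goes next):
  1 to go: {7} 1  {9} 1
  2 to go: {0,7} 1  {6,7} 1  {7,9} 2  {8,9} 1
  3 to go: {0,6,7} 2  {0,7,9} 3  {3,6,7} 1  {5,8,9} 1  {6,7,9} 3  {7,8,9} 3
  4 to go: {0,3,6,7} 3  {0,6,7,9} 8  {0,7,8,9} 6  {3,6,7,9} 4  {4,5,8,9} 1  {5,7,8,9} 4  {6,7,8,9} 6
  5 to go: {0,3,6,7,9} 15  {0,5,7,8,9} 10  {0,6,7,8,9} 20  {2,4,5,8,9} 1  {3,6,7,8,9} 10  {4,5,7,8,9} 5  {5,6,7,8,9} 10
  6 to go: {0,3,6,7,8,9} 45  {0,4,5,7,8,9} 15  {0,5,6,7,8,9} 40  {1,2,4,5,8,9} 1  {2,4,5,7,8,9} 6  {3,5,6,7,8,9} 20  {4,5,6,7,8,9} 15
  7 to go: {0,2,4,5,7,8,9} 21  {0,3,5,6,7,8,9} 105  {0,4,5,6,7,8,9} 70  {1,2,4,5,7,8,9} 7  {2,4,5,6,7,8,9} 21  {3,4,5,6,7,8,9} 35
  8 to go: {0,1,2,4,5,7,8,9} 28  {0,2,4,5,6,7,8,9} 112  {0,3,4,5,6,7,8,9} 210  {1,2,4,5,6,7,8,9} 28  {2,3,4,5,6,7,8,9} 56
  if 0:r drops first: 84 orders
  if 1:p drops first: 378 orders
  if 3:s drops first: 168 orders
heap linearizations: 630

630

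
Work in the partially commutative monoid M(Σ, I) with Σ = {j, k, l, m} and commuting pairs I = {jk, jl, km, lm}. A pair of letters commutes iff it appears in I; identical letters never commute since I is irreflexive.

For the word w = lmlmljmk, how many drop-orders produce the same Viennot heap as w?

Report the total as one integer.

70

0(l) covers ∅
1(m) covers ∅
2(l) covers 0:l
3(m) covers 1:m
4(l) covers 2:l
5(j) covers 3:m
6(m) covers 5:j
7(k) covers 4:l
floor of heap: 0:l, 1:m
completions by unplaced set U, small U first (add the entries for U minus each lowest piece of U):
  |U|=1: {6}:1  {7}:1
  |U|=2: {4,7}:1  {5,6}:1  {6,7}:2
  |U|=3: {2,4,7}:1  {3,5,6}:1  {4,6,7}:3  {5,6,7}:3
  |U|=4: {0,2,4,7}:1  {1,3,5,6}:1  {2,4,6,7}:4  {3,5,6,7}:4  {4,5,6,7}:6
  |U|=5: {0,2,4,6,7}:5  {1,3,5,6,7}:5  {2,4,5,6,7}:10  {3,4,5,6,7}:10
  |U|=6: {0,2,4,5,6,7}:15  {1,3,4,5,6,7}:15  {2,3,4,5,6,7}:20
  start at 0(l): 35
  start at 1(m): 35
sum over floor = 70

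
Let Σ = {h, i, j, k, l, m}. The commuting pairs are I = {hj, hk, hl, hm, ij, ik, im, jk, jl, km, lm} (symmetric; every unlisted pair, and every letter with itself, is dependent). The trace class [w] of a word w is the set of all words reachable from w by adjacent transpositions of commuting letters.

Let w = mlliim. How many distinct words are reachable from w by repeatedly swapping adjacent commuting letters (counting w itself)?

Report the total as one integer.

piece 0:m — minimal
piece 1:l — minimal
piece 2:l rests on {1:l}
piece 3:i rests on {2:l}
piece 4:i rests on {3:i}
piece 5:m rests on {0:m}
minimal pieces: {0:m, 1:l}
ways to finish when only these pieces remain (= sum over removing one remaining piece with nothing left below it):
  1 left: {4}→1  {5}→1
  2 left: {0,5}→1  {3,4}→1  {4,5}→2
  3 left: {0,4,5}→3  {2,3,4}→1  {3,4,5}→3
  4 left: {0,3,4,5}→6  {1,2,3,4}→1  {2,3,4,5}→4
  placing 0:m first → 5 extensions
  placing 1:l first → 10 extensions
total linear extensions = 15

15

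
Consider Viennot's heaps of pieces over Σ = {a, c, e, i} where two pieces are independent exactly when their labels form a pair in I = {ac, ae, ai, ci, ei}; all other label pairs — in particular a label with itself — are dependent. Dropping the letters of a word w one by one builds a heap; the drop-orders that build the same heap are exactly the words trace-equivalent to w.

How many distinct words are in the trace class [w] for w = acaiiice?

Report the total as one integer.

piece 0:a — minimal
piece 1:c — minimal
piece 2:a rests on {0:a}
piece 3:i — minimal
piece 4:i rests on {3:i}
piece 5:i rests on {4:i}
piece 6:c rests on {1:c}
piece 7:e rests on {6:c}
minimal pieces: {0:a, 1:c, 3:i}
ways to finish when only these pieces remain (= sum over removing one remaining piece with nothing left below it):
  1 left: {2}→1  {5}→1  {7}→1
  2 left: {0,2}→1  {2,5}→2  {2,7}→2  {4,5}→1  {5,7}→2  {6,7}→1
  3 left: {0,2,5}→3  {0,2,7}→3  {1,6,7}→1  {2,4,5}→3  {2,5,7}→6  {2,6,7}→3  {3,4,5}→1  {4,5,7}→3  {5,6,7}→3
  4 left: {0,2,4,5}→6  {0,2,5,7}→12  {0,2,6,7}→6  {1,2,6,7}→4  {1,5,6,7}→4  {2,3,4,5}→4  {2,4,5,7}→12  {2,5,6,7}→12  {3,4,5,7}→4  {4,5,6,7}→6
  5 left: {0,1,2,6,7}→10  {0,2,3,4,5}→10  {0,2,4,5,7}→30  {0,2,5,6,7}→30  {1,2,5,6,7}→20  {1,4,5,6,7}→10  {2,3,4,5,7}→20  {2,4,5,6,7}→30  {3,4,5,6,7}→10
  6 left: {0,1,2,5,6,7}→60  {0,2,3,4,5,7}→60  {0,2,4,5,6,7}→90  {1,2,4,5,6,7}→60  {1,3,4,5,6,7}→20  {2,3,4,5,6,7}→60
  placing 0:a first → 140 extensions
  placing 1:c first → 210 extensions
  placing 3:i first → 210 extensions
total linear extensions = 560

560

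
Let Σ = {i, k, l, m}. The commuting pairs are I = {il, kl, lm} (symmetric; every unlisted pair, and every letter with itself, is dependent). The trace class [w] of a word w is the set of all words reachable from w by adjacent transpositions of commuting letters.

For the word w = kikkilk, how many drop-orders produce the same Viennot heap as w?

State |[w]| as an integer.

7

#0=k has no predecessor
#1=i depends on [0:k]
#2=k depends on [1:i]
#3=k depends on [2:k]
#4=i depends on [3:k]
#5=l has no predecessor
#6=k depends on [4:i]
sources: [0:k, 5:l]
N(rest) = Σ N(rest − s) over sources s of rest; N(one piece) = 1:
  size 1 → [5]=1  [6]=1
  size 2 → [4,6]=1  [5,6]=2
  size 3 → [3,4,6]=1  [4,5,6]=3
  size 4 → [2,3,4,6]=1  [3,4,5,6]=4
  size 5 → [1,2,3,4,6]=1  [2,3,4,5,6]=5
  first=0(k) contributes 6
  first=5(l) contributes 1
|[w]| = 7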